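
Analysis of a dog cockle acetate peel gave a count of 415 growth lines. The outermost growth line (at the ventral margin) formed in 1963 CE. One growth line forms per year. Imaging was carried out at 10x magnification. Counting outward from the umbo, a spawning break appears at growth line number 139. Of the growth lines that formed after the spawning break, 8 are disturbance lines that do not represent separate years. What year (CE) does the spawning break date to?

1695 CE

415 − 139 = 276 growth lines lie beyond the spawning break toward the ventral margin.
Removing the 8 false growth lines leaves 276 − 8 = 268 true growth lines beyond the spawning break.
The growth line at the ventral margin is 1963 CE, so the spawning break dates to 1963 − 268 = 1695 CE.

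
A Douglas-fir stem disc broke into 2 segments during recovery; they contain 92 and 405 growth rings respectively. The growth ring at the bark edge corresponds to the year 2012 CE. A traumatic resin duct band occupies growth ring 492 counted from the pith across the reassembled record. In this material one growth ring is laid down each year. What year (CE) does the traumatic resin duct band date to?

Total growth rings = 92 + 405 = 497.
497 − 492 = 5 growth rings lie beyond the traumatic resin duct band toward the bark edge.
Counting back 5 years from 2012 CE places the traumatic resin duct band in 2012 − 5 = 2007 CE.

2007 CE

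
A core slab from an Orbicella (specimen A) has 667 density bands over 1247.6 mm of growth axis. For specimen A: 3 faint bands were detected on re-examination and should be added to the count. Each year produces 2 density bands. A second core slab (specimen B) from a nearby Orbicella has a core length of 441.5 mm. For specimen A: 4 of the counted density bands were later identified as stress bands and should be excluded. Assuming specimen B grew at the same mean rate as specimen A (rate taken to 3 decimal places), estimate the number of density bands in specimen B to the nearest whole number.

Specimen A: after corrections the count is 667 − 4 + 3 = 666 density bands.
Specimen A: dividing by 2 density bands per year: 666 / 2 = 333 years.
A: Mean rate = 1247.6 mm / 333 years ≈ 3.747 mm/year.
B spans 441.5 / 3.747 = 117.83 years; at 2 density bands per year that is 117.83 × 2 ≈ 236 density bands.

236 density bands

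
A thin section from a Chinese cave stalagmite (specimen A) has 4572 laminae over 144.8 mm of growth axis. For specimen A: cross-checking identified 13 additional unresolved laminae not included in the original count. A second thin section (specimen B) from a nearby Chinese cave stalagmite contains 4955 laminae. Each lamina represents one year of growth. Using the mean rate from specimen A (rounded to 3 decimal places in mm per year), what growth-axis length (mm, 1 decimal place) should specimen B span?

Specimen A: after corrections the count is 4572 + 13 = 4585 laminae.
A: Extension rate ≈ 144.8 / 4585 = 0.032 mm/yr.
For B, 0.032 mm/year × 4955 years = 158.6 mm.

158.6 mm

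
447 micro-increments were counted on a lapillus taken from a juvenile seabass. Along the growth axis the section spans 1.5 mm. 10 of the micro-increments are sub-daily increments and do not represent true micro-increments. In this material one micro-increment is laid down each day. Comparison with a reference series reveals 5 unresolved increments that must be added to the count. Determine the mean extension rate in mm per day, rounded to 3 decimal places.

Correcting the raw count gives 447 − 10 + 5 = 442 true micro-increments.
Extension rate ≈ 1.5 / 442 = 0.003 mm per day.

0.003 mm per day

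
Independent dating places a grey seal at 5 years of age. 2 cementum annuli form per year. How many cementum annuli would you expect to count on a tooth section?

10 cementum annuli

With 2 cementum annuli per year, 5 years would produce 5 × 2 = 10 cementum annuli.
So 10 cementum annuli should be present.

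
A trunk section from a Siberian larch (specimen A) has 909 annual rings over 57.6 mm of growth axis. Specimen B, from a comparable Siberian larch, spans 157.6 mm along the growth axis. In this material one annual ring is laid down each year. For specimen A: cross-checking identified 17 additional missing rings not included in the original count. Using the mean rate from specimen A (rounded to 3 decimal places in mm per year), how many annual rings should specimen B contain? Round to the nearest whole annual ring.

Specimen A: adjusted count: 909 + 17 = 926 annual rings.
A: 57.6 mm over 926 years gives 57.6 / 926 ≈ 0.062 mm/year.
For B, 157.6 / 0.062 = 2541.94 years ≈ 2542 annual rings.

2542 annual rings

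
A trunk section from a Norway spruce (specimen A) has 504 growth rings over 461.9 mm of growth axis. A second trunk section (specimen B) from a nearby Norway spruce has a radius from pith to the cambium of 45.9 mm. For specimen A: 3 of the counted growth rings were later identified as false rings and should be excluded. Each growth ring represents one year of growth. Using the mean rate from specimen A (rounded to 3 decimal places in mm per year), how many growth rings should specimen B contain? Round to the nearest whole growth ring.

Specimen A: correcting the raw count gives 504 − 3 = 501 true growth rings.
A: 461.9 mm over 501 years gives 461.9 / 501 ≈ 0.922 mm/yr.
Specimen B: 45.9 mm / 0.922 mm per year = 49.78 years ≈ 50 growth rings.

50 growth rings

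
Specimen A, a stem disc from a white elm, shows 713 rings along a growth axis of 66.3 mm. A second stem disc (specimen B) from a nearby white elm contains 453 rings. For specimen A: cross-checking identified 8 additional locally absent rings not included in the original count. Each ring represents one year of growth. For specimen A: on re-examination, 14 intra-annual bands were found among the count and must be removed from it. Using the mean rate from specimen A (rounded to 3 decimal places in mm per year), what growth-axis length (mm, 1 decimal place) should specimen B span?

Specimen A: adjusted count: 713 − 14 + 8 = 707 rings.
A: Mean rate = 66.3 mm / 707 years ≈ 0.094 mm/yr.
B's length ≈ 0.094 × 453 = 42.6 mm.

42.6 mm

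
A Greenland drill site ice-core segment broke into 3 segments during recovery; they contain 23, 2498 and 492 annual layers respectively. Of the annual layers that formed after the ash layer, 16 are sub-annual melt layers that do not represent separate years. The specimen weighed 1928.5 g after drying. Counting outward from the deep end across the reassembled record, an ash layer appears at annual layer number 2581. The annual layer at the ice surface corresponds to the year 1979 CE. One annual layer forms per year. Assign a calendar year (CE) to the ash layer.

1563 CE

Total annual layers = 23 + 2498 + 492 = 3013.
The ash layer sits at annual layer 2581 from the deep end, so 3013 − 2581 = 432 annual layers formed after it.
Excluding 16 false annual layers: 432 − 16 = 416.
Counting back 416 years from 1979 CE places the ash layer in 1979 − 416 = 1563 CE.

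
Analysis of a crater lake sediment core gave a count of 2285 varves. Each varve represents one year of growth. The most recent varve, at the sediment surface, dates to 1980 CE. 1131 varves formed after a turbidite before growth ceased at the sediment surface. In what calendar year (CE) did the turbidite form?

849 CE

1131 varves post-date the turbidite.
Counting back 1131 years from 1980 CE places the turbidite in 1980 − 1131 = 849 CE.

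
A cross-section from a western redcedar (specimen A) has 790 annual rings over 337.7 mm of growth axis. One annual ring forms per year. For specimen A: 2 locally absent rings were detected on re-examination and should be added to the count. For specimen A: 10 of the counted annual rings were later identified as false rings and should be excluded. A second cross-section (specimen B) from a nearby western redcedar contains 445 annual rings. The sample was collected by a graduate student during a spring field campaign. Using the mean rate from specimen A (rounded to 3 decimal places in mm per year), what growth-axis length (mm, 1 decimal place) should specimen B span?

Specimen A: adjusted count: 790 − 10 + 2 = 782 annual rings.
A: Extension rate ≈ 337.7 / 782 = 0.432 mm/yr.
B's length ≈ 0.432 × 445 = 192.2 mm.

192.2 mm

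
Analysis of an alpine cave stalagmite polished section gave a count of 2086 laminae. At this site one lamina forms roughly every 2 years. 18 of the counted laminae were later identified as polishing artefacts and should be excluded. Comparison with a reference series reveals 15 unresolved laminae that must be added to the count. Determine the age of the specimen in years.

4166 years

True lamina count = 2086 − 18 + 15 = 2083.
2083 laminae at 2 years each span 2083 × 2 = 4166 years.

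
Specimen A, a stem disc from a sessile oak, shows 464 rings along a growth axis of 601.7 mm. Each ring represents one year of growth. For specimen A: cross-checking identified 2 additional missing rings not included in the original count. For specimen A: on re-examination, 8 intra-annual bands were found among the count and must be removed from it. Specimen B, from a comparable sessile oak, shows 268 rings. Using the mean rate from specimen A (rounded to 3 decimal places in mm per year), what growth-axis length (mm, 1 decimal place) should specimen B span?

Specimen A: adjusted count: 464 − 8 + 2 = 458 rings.
A: Extension rate ≈ 601.7 / 458 = 1.314 mm/year.
For B, 1.314 mm/year × 268 years = 352.2 mm.

352.2 mm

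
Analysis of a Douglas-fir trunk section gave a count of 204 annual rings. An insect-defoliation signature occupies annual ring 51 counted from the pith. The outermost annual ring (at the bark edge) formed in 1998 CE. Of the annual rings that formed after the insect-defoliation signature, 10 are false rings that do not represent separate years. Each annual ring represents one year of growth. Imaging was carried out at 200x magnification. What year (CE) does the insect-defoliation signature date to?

204 − 51 = 153 annual rings lie beyond the insect-defoliation signature toward the bark edge.
Excluding 10 false annual rings: 153 − 10 = 143.
Counting back 143 years from 1998 CE places the insect-defoliation signature in 1998 − 143 = 1855 CE.

1855 CE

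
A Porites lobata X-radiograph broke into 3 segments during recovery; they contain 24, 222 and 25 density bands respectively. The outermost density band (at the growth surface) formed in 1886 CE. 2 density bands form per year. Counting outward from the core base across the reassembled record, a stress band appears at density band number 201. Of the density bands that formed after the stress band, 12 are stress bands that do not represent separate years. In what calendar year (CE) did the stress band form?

Total density bands = 24 + 222 + 25 = 271.
271 − 201 = 70 density bands lie beyond the stress band toward the growth surface.
70 − 12 false = 58 true density bands after the stress band.
Dividing by 2 density bands per year: 58 / 2 = 29 years.
Counting back 29 years from 1886 CE places the stress band in 1886 − 29 = 1857 CE.

1857 CE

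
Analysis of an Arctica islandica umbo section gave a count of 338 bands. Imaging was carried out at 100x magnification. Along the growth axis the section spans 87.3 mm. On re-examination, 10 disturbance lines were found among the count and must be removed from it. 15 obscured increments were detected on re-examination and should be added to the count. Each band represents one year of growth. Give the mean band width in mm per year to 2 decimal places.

0.25 mm per year

Adjusted count: 338 − 10 + 15 = 343 bands.
87.3 mm over 343 years gives 87.3 / 343 ≈ 0.25 mm per year.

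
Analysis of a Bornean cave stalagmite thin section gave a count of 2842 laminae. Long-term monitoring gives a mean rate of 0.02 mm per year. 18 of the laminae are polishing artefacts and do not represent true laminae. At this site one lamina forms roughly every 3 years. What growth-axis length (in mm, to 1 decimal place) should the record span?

Correcting the raw count gives 2842 − 18 = 2824 true laminae.
2824 laminae at 3 years each span 2824 × 3 = 8472 years.
8472 years at 0.02 mm/year gives 0.02 × 8472 = 169.4 mm.

169.4 mm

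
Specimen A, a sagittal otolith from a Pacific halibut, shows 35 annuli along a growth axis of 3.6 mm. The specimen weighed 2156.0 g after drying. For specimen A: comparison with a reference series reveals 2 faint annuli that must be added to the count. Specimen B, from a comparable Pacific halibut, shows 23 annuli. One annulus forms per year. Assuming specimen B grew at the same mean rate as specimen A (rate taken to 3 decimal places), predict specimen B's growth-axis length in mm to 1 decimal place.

Specimen A: after corrections the count is 35 + 2 = 37 annuli.
A: 3.6 mm over 37 years gives 3.6 / 37 ≈ 0.097 mm/year.
For B, 0.097 mm/year × 23 years = 2.2 mm.

2.2 mm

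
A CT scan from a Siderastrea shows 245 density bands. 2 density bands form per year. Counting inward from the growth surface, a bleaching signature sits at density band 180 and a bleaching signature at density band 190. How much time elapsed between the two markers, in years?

190 − 180 = 10 density bands lie between the two events.
10 density bands at 2 per year is 10 / 2 = 5 years.

5 yr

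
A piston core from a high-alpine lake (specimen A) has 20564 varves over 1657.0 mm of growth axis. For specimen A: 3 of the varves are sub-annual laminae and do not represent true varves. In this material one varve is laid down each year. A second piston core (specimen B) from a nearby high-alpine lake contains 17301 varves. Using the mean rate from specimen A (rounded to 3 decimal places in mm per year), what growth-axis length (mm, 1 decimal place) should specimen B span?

1401.4 mm

Specimen A: adjusted count: 20564 − 3 = 20561 varves.
A: Extension rate ≈ 1657.0 / 20561 = 0.081 mm/yr.
For B, 0.081 mm/year × 17301 years = 1401.4 mm.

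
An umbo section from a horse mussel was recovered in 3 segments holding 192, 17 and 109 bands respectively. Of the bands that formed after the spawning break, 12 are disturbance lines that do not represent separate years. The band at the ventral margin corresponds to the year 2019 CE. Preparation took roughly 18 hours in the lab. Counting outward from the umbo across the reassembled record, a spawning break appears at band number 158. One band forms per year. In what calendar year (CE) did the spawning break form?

1871 CE

Total bands = 192 + 17 + 109 = 318.
318 − 158 = 160 bands lie beyond the spawning break toward the ventral margin.
160 − 12 false = 148 true bands after the spawning break.
Counting back 148 years from 2019 CE places the spawning break in 2019 − 148 = 1871 CE.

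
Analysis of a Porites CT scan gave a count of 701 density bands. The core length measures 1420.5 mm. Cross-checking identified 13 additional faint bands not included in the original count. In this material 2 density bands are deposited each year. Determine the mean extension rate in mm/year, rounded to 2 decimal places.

3.98 mm/year

Correcting the raw count gives 701 + 13 = 714 true density bands.
714 density bands at 2 per year is 714 / 2 = 357 years.
Extension rate ≈ 1420.5 / 357 = 3.98 mm/year.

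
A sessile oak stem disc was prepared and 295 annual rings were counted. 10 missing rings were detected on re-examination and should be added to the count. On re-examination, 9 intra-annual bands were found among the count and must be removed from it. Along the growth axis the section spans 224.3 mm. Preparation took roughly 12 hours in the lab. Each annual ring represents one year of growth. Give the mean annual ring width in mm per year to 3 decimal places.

0.758 mm per year

Adjusted count: 295 − 9 + 10 = 296 annual rings.
Mean rate = 224.3 mm / 296 years ≈ 0.758 mm per year.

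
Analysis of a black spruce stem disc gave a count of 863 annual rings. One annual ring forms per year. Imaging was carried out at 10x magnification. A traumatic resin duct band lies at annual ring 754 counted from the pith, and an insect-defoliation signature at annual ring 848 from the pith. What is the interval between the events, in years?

94 years

848 − 754 = 94 annual rings lie between the two events.
One annual ring per year makes the interval 94 years.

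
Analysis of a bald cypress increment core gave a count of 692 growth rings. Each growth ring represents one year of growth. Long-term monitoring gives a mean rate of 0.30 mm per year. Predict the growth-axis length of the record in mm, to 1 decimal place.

The record spans 692 years at 0.30 mm per year.
Length ≈ 0.30 × 692 = 207.6 mm.

207.6 mm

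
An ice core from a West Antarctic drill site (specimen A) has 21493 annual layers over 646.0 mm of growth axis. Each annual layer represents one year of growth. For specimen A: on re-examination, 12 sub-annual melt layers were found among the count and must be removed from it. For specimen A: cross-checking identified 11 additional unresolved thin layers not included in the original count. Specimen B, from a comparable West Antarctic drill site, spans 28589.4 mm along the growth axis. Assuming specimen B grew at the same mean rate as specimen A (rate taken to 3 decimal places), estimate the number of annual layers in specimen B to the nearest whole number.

952980 annual layers

Specimen A: adjusted count: 21493 − 12 + 11 = 21492 annual layers.
A: Mean rate = 646.0 mm / 21492 years ≈ 0.030 mm/yr.
B spans 28589.4 / 0.030 = 952980.00 years ≈ 952980 annual layers.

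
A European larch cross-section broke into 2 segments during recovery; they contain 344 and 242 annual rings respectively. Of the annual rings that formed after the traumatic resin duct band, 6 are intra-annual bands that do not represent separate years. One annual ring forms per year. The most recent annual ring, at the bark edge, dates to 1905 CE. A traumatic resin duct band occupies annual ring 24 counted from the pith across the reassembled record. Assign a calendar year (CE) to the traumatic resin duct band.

Total annual rings = 344 + 242 = 586.
586 − 24 = 562 annual rings lie beyond the traumatic resin duct band toward the bark edge.
562 − 6 false = 556 true annual rings after the traumatic resin duct band.
1905 − 556 = 1349 CE.

1349 CE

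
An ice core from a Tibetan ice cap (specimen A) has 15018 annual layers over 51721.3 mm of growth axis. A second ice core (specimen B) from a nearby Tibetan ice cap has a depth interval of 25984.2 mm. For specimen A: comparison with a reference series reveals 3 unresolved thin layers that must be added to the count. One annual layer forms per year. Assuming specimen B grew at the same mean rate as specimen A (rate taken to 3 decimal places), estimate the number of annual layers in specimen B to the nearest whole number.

7547 annual layers

Specimen A: correcting the raw count gives 15018 + 3 = 15021 true annual layers.
A: Mean rate = 51721.3 mm / 15021 years ≈ 3.443 mm per year.
Specimen B: 25984.2 mm / 3.443 mm per year = 7546.96 years ≈ 7547 annual layers.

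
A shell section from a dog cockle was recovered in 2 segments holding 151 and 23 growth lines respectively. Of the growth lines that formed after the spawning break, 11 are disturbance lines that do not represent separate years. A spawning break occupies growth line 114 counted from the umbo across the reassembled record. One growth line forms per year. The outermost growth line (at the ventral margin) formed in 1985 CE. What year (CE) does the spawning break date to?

1936 CE

Total growth lines = 151 + 23 = 174.
Between growth line 114 and the ventral margin there are 174 − 114 = 60 growth lines.
Excluding 11 false growth lines: 60 − 11 = 49.
The growth line at the ventral margin is 1985 CE, so the spawning break dates to 1985 − 49 = 1936 CE.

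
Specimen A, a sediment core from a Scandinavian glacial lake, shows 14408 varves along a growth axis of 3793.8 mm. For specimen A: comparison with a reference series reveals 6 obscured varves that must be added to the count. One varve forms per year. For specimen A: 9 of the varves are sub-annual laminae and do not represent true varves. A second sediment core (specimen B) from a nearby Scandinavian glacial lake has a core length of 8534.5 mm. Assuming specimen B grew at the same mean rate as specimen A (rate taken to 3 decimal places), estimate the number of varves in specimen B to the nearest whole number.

Specimen A: correcting the raw count gives 14408 − 9 + 6 = 14405 true varves.
A: 3793.8 mm over 14405 years gives 3793.8 / 14405 ≈ 0.263 mm/year.
Specimen B: 8534.5 mm / 0.263 mm per year = 32450.57 years ≈ 32451 varves.

32451 varves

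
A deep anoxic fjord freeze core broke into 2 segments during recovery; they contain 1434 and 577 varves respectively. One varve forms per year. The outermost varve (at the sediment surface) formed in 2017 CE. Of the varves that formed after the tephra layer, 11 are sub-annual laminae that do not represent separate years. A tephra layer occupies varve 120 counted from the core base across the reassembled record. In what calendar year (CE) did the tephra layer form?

Total varves = 1434 + 577 = 2011.
Between varve 120 and the sediment surface there are 2011 − 120 = 1891 varves.
Excluding 11 false varves: 1891 − 11 = 1880.
The varve at the sediment surface is 2017 CE, so the tephra layer dates to 2017 − 1880 = 137 CE.

137 CE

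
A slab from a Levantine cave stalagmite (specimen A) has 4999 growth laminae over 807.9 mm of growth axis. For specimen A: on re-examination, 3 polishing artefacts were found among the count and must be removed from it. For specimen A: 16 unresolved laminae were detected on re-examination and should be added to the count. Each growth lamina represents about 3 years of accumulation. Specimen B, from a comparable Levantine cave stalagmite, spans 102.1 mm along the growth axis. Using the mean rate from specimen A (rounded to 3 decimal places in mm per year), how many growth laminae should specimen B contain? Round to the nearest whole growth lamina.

630 growth laminae

Specimen A: adjusted count: 4999 − 3 + 16 = 5012 growth laminae.
Specimen A: at 3 years per growth lamina, 5012 × 3 = 15036 years.
A: Extension rate ≈ 807.9 / 15036 = 0.054 mm/year.
B spans 102.1 / 0.054 = 1890.74 years; at 3 years per growth lamina that is 1890.74 / 3 ≈ 630 growth laminae.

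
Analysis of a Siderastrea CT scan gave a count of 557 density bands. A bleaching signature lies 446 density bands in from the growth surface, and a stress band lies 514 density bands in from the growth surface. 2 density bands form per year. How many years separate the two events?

34 yr

514 − 446 = 68 density bands lie between the two events.
Dividing by 2 density bands per year: 68 / 2 = 34 years.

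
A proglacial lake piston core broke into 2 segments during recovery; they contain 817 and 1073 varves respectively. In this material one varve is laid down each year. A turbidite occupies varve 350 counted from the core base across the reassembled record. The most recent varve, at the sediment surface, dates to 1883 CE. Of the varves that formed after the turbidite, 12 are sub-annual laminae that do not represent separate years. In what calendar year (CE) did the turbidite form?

Total varves = 817 + 1073 = 1890.
1890 − 350 = 1540 varves lie beyond the turbidite toward the sediment surface.
Excluding 12 false varves: 1540 − 12 = 1528.
1883 − 1528 = 355 CE.

355 CE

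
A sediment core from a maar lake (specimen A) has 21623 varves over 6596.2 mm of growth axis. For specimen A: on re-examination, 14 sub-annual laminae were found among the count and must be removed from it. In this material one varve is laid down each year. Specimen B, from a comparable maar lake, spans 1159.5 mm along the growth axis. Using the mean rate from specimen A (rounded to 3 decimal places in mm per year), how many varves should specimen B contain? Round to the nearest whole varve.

Specimen A: correcting the raw count gives 21623 − 14 = 21609 true varves.
A: Extension rate ≈ 6596.2 / 21609 = 0.305 mm/year.
Specimen B: 1159.5 mm / 0.305 mm per year = 3801.64 years ≈ 3802 varves.

3802 varves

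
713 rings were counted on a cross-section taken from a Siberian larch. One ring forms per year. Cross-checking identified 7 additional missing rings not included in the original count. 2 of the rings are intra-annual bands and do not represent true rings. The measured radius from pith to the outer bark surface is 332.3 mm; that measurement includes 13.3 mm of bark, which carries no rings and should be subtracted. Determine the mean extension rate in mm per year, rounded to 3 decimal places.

0.444 mm per year

Correcting the raw count gives 713 − 2 + 7 = 718 true rings.
Removing the 13.3 mm offcut leaves 332.3 − 13.3 = 319.0 mm.
Extension rate ≈ 319.0 / 718 = 0.444 mm per year.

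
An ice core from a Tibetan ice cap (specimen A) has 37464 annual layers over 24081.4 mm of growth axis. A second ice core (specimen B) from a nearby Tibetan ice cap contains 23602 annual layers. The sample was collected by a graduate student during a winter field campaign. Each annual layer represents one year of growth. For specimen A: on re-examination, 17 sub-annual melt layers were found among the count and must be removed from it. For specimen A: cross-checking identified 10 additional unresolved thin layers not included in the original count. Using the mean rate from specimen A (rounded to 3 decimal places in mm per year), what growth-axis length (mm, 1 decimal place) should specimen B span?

15176.1 mm

Specimen A: true annual layer count = 37464 − 17 + 10 = 37457.
A: 24081.4 mm over 37457 years gives 24081.4 / 37457 ≈ 0.643 mm/yr.
B's length ≈ 0.643 × 23602 = 15176.1 mm.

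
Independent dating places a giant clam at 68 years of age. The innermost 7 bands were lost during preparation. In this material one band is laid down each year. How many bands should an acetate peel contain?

61 bands

One band per year gives 68 bands over 68 years.
Less the 7 uncaptured bands: 68 − 7 = 61.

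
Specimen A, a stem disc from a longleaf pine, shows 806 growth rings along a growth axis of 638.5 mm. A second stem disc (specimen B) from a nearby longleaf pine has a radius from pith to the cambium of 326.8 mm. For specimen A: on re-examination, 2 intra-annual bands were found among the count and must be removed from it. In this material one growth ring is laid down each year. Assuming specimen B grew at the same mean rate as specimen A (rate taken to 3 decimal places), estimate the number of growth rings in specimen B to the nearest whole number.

Specimen A: correcting the raw count gives 806 − 2 = 804 true growth rings.
A: Extension rate ≈ 638.5 / 804 = 0.794 mm/yr.
For B, 326.8 / 0.794 = 411.59 years ≈ 412 growth rings.

412 growth rings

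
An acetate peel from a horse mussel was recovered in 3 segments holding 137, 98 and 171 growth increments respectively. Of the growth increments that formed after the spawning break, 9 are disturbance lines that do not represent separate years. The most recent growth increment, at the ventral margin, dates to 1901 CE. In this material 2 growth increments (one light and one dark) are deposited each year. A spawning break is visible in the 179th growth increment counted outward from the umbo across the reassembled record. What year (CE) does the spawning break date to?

Total growth increments = 137 + 98 + 171 = 406.
The spawning break sits at growth increment 179 from the umbo, so 406 − 179 = 227 growth increments formed after it.
Removing the 9 false growth increments leaves 227 − 9 = 218 true growth increments beyond the spawning break.
218 growth increments at 2 per year is 218 / 2 = 109 years.
Counting back 109 years from 1901 CE places the spawning break in 1901 − 109 = 1792 CE.

1792 CE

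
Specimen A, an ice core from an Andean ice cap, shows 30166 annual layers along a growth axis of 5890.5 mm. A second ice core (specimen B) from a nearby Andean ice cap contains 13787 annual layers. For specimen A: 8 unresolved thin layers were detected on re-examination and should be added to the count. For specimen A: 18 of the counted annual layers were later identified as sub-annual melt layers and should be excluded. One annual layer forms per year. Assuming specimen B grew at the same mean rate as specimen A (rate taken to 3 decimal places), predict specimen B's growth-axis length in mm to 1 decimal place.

Specimen A: adjusted count: 30166 − 18 + 8 = 30156 annual layers.
A: Mean rate = 5890.5 mm / 30156 years ≈ 0.195 mm/yr.
B's length ≈ 0.195 × 13787 = 2688.5 mm.

2688.5 mm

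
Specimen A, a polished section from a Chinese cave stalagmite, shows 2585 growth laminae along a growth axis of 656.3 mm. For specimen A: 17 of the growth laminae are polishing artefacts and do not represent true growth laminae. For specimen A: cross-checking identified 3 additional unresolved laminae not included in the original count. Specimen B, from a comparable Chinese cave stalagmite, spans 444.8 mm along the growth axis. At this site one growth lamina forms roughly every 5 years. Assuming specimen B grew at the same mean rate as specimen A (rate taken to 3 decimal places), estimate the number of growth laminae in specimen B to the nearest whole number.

1744 growth laminae

Specimen A: true growth lamina count = 2585 − 17 + 3 = 2571.
Specimen A: at 5 years per growth lamina, 2571 × 5 = 12855 years.
A: Mean rate = 656.3 mm / 12855 years ≈ 0.051 mm per year.
Specimen B: 444.8 mm / 0.051 mm per year = 8721.57 years; at 5 years per growth lamina that is 8721.57 / 5 ≈ 1744 growth laminae.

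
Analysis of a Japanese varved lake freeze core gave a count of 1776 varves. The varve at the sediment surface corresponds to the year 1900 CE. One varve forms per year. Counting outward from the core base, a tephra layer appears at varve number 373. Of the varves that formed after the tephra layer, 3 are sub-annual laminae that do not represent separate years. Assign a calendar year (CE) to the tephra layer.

500 CE

The tephra layer sits at varve 373 from the core base, so 1776 − 373 = 1403 varves formed after it.
Removing the 3 false varves leaves 1403 − 3 = 1400 true varves beyond the tephra layer.
The varve at the sediment surface is 1900 CE, so the tephra layer dates to 1900 − 1400 = 500 CE.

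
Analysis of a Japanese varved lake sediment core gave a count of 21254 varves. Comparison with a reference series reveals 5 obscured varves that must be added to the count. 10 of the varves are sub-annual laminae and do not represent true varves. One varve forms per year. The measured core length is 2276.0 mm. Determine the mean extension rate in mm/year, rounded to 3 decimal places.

After corrections the count is 21254 − 10 + 5 = 21249 varves.
Mean rate = 2276.0 mm / 21249 years ≈ 0.107 mm/year.

0.107 mm/year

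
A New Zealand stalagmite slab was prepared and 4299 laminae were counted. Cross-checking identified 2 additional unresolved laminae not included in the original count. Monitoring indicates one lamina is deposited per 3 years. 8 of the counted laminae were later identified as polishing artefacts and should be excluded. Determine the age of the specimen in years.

True lamina count = 4299 − 8 + 2 = 4293.
At 3 years per lamina, 4293 × 3 = 12879 years.

12879 years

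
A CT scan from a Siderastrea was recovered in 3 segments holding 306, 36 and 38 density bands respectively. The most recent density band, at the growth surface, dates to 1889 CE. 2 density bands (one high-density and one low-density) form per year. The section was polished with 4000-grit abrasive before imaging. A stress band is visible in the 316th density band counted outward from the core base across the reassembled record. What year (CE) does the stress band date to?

Total density bands = 306 + 36 + 38 = 380.
Between density band 316 and the growth surface there are 380 − 316 = 64 density bands.
With 2 density bands per year, 64 / 2 = 32 years.
Counting back 32 years from 1889 CE places the stress band in 1889 − 32 = 1857 CE.

1857 CE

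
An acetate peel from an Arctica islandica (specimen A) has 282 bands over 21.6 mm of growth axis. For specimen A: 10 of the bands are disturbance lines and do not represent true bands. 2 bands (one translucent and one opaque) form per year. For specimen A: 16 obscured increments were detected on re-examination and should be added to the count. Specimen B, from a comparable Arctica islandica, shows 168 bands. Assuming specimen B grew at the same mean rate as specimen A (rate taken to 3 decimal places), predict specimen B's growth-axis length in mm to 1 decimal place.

Specimen A: adjusted count: 282 − 10 + 16 = 288 bands.
Specimen A: with 2 bands per year, 288 / 2 = 144 years.
A: Extension rate ≈ 21.6 / 144 = 0.150 mm/year.
Specimen B: 168 bands at 2 per year is 168 / 2 = 84 years. B's length ≈ 0.150 × 84 = 12.6 mm.

12.6 mm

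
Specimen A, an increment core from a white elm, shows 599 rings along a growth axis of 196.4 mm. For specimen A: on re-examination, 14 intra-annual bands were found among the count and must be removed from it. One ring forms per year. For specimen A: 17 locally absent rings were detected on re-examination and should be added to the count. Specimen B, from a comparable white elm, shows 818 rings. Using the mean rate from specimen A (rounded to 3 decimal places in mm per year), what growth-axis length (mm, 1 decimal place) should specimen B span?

266.7 mm

Specimen A: after corrections the count is 599 − 14 + 17 = 602 rings.
A: Extension rate ≈ 196.4 / 602 = 0.326 mm/yr.
B's length ≈ 0.326 × 818 = 266.7 mm.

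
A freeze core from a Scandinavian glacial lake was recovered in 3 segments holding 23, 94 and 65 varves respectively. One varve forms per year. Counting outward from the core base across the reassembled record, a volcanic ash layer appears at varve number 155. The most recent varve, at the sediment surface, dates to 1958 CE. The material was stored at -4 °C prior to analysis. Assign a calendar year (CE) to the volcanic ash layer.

1931 CE

Total varves = 23 + 94 + 65 = 182.
182 − 155 = 27 varves lie beyond the volcanic ash layer toward the sediment surface.
The varve at the sediment surface is 1958 CE, so the volcanic ash layer dates to 1958 − 27 = 1931 CE.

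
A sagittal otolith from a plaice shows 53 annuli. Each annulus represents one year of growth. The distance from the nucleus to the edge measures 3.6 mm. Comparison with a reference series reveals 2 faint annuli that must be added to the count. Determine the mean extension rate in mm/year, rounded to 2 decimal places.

Adjusted count: 53 + 2 = 55 annuli.
Mean rate = 3.6 mm / 55 years ≈ 0.07 mm/year.

0.07 mm/year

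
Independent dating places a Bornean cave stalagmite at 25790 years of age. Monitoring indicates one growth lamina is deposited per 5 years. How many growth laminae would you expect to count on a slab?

At 5 years per growth lamina, 25790 / 5 = 5158 growth laminae are expected.
So 5158 growth laminae should be present.

5158 growth laminae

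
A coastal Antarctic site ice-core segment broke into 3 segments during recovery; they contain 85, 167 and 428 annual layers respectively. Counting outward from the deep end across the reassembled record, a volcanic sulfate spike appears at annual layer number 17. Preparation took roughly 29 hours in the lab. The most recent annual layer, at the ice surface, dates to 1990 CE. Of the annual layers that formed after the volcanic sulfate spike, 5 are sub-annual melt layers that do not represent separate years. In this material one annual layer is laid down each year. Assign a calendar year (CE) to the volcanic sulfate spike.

1332 CE

Total annual layers = 85 + 167 + 428 = 680.
Between annual layer 17 and the ice surface there are 680 − 17 = 663 annual layers.
663 − 5 false = 658 true annual layers after the volcanic sulfate spike.
The annual layer at the ice surface is 1990 CE, so the volcanic sulfate spike dates to 1990 − 658 = 1332 CE.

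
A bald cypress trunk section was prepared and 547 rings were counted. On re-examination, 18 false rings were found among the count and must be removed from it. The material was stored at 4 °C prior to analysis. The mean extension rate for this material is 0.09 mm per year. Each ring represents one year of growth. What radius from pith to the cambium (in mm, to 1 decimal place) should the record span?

Adjusted count: 547 − 18 = 529 rings.
Predicted length = 0.09 mm/year × 529 years = 47.6 mm.

47.6 mm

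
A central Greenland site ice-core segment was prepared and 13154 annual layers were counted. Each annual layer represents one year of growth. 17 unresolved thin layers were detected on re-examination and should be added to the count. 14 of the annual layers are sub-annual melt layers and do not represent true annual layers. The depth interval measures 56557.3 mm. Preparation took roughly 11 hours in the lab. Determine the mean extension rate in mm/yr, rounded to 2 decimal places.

4.30 mm/yr

True annual layer count = 13154 − 14 + 17 = 13157.
56557.3 mm over 13157 years gives 56557.3 / 13157 ≈ 4.30 mm/yr.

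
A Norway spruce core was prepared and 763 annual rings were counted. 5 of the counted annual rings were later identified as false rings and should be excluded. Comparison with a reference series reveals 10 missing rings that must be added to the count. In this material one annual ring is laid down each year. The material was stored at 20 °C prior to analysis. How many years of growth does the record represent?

True annual ring count = 763 − 5 + 10 = 768.
With a one-to-one annual ring periodicity this is 768 years.

768 years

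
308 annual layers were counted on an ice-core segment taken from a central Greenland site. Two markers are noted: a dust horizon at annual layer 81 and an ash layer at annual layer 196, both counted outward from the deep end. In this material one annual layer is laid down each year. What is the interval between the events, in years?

The two markers are separated by 196 − 81 = 115 annual layers.
One annual layer per year makes the interval 115 years.

115 years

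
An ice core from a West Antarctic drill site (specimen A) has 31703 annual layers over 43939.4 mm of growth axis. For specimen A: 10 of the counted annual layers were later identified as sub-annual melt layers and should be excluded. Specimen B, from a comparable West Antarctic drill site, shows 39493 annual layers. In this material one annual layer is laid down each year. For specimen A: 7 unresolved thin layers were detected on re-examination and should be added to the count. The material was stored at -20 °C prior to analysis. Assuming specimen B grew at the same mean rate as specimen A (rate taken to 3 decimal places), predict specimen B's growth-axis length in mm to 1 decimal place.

Specimen A: true annual layer count = 31703 − 10 + 7 = 31700.
A: Mean rate = 43939.4 mm / 31700 years ≈ 1.386 mm per year.
Length of B = 1.386 × 39493 = 54737.3 mm.

54737.3 mm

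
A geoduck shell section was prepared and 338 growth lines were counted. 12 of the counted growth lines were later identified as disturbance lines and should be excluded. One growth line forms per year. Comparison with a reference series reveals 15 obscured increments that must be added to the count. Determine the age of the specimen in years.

After corrections the count is 338 − 12 + 15 = 341 growth lines.
With a one-to-one growth line periodicity this is 341 years.

341 years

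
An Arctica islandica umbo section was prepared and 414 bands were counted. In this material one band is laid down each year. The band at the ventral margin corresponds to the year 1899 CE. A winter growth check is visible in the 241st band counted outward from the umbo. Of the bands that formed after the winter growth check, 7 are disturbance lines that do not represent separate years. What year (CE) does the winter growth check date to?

The winter growth check sits at band 241 from the umbo, so 414 − 241 = 173 bands formed after it.
Removing the 7 false bands leaves 173 − 7 = 166 true bands beyond the winter growth check.
The band at the ventral margin is 1899 CE, so the winter growth check dates to 1899 − 166 = 1733 CE.

1733 CE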